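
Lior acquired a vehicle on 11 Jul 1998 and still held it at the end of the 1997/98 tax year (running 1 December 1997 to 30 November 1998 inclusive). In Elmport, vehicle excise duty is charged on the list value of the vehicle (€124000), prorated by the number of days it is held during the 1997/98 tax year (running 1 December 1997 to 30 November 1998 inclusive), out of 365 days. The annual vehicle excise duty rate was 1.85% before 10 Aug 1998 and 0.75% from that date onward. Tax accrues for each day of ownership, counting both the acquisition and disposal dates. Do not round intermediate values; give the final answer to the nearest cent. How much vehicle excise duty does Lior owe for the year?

€476.47

11 Jul – 9 Aug 1998: 30 days at 1.85% → €124000 × 1.85% × 30/365 = €188.5479
10 Aug – 30 Nov 1998: 113 days at 0.75% → €124000 × 0.75% × 113/365 = €287.9178
Total = €476.4658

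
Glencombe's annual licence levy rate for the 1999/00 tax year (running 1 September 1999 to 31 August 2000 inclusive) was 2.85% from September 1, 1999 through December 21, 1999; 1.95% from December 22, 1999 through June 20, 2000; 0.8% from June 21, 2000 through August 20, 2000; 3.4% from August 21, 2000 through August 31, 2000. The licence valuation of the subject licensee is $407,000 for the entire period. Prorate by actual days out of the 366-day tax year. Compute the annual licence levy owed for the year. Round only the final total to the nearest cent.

September 1 – December 21, 1999: 112 days at 2.85% → $407,000 × 2.85% × 112/366 = $3,549.5738
December 22, 1999 – June 20, 2000: 182 days at 1.95% → $407,000 × 1.95% × 182/366 = $3,946.5656
June 21 – August 20, 2000: 61 days at 0.8% → $407,000 × 0.8% × 61/366 = $542.6667
August 21 – August 31, 2000: 11 days at 3.4% → $407,000 × 3.4% × 11/366 = $415.8962
Total = $8,454.7022

$8,454.70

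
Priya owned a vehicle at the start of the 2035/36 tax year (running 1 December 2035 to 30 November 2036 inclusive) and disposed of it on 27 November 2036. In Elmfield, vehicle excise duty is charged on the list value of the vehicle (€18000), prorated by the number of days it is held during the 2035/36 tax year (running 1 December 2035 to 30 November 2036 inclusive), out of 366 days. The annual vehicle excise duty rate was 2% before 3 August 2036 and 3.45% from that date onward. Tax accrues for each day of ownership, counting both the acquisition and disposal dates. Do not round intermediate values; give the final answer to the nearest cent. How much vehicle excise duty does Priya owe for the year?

1 December 2035 – 2 August 2036: 246 days at 2% → €18000 × 2% × 246/366 = €241.9672
3 August – 27 November 2036: 117 days at 3.45% → €18000 × 3.45% × 117/366 = €198.5164
Total = €440.4836

€440.48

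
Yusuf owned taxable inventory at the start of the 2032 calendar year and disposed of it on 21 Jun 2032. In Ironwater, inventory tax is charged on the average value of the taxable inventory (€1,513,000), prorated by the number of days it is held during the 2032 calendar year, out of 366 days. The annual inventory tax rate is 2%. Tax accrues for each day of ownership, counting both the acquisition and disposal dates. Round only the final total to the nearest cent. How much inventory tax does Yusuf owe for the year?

Days held (1 Jan – 21 Jun 2032): 173 out of 366
Tax = €1,513,000 × 2% × 173/366 = €14,303.2240

€14,303.22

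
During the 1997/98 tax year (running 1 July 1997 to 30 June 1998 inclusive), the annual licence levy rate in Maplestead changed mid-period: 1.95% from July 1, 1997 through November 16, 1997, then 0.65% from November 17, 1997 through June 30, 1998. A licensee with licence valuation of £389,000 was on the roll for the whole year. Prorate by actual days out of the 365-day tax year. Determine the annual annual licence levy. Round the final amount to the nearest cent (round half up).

£4,454.32

July 1 – November 16, 1997: 139 days at 1.95% → £389,000 × 1.95% × 139/365 = £2,888.7247
November 17, 1997 – June 30, 1998: 226 days at 0.65% → £389,000 × 0.65% × 226/365 = £1,565.5918
Total = £4,454.3164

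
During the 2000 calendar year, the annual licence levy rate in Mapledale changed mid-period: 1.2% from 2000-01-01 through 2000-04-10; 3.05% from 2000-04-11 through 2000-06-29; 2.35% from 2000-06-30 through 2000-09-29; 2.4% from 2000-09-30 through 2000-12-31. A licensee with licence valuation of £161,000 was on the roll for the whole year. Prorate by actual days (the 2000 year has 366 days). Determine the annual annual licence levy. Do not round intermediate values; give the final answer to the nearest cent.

2000-01-01 to 2000-04-10: 101 days at 1.2% → £161,000 × 1.2% × 101/366 = £533.1475
2000-04-11 to 2000-06-29: 80 days at 3.05% → £161,000 × 3.05% × 80/366 = £1,073.3333
2000-06-30 to 2000-09-29: 92 days at 2.35% → £161,000 × 2.35% × 92/366 = £951.0437
2000-09-30 to 2000-12-31: 93 days at 2.4% → £161,000 × 2.4% × 93/366 = £981.8361
Total = £3,539.3607

£3,539.36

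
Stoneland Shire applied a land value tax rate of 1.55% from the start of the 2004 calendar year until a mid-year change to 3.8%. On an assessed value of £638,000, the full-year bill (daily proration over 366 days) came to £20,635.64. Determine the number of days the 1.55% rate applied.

Let d = days at the first rate; then 366 − d days at the second rate.
£638,000 × [1.55%·d + 3.8%·(366−d)] / 366 = £20,635.64
Solving gives d = 92, so the new rate took effect on April 2, 2004.

92 days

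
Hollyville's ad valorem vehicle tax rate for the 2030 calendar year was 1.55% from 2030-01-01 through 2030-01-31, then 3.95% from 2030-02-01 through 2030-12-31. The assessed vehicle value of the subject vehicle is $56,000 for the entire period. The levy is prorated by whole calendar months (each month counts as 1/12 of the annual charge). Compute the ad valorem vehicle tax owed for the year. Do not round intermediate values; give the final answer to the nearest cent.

$2,100.00

2030-01-01 to 2030-01-31: 1 month at 1.55% → $56,000 × 1.55% × 1/12 = $72.3333
2030-02-01 to 2030-12-31: 11 months at 3.95% → $56,000 × 3.95% × 11/12 = $2,027.6667
Total = $2,100.0000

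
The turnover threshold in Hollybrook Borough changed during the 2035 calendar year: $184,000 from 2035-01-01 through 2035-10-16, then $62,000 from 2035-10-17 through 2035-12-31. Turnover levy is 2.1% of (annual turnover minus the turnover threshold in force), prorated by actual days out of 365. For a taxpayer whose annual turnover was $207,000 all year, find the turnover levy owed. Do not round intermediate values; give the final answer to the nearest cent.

2035-01-01 to 2035-10-16: 289 days, exemption $184,000 → ($207,000 − $184,000) × 2.1% × 289/365 = $382.4301
2035-10-17 to 2035-12-31: 76 days, exemption $62,000 → ($207,000 − $62,000) × 2.1% × 76/365 = $634.0274
Total = $1,016.4575

$1,016.46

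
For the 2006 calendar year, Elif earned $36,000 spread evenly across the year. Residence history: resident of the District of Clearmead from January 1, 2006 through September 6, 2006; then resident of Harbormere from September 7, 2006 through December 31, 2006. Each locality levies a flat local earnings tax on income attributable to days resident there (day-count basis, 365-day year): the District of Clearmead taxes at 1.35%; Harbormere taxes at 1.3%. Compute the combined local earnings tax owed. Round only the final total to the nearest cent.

$480.28

The District of Clearmead, January 1 – September 6, 2006: 249 days → $36,000 × 1.35% × 249/365 = $331.5452
Harbormere, September 7 – December 31, 2006: 116 days → $36,000 × 1.3% × 116/365 = $148.7342
Total = $480.2795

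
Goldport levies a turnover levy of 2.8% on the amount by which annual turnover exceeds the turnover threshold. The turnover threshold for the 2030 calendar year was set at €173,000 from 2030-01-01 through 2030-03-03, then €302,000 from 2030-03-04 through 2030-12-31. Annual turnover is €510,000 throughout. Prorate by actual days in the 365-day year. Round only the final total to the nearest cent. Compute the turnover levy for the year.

2030-01-01 to 2030-03-03: 62 days, exemption €173,000 → (€510,000 − €173,000) × 2.8% × 62/365 = €1,602.8274
2030-03-04 to 2030-12-31: 303 days, exemption €302,000 → (€510,000 − €302,000) × 2.8% × 303/365 = €4,834.7178
Total = €6,437.5452

€6,437.55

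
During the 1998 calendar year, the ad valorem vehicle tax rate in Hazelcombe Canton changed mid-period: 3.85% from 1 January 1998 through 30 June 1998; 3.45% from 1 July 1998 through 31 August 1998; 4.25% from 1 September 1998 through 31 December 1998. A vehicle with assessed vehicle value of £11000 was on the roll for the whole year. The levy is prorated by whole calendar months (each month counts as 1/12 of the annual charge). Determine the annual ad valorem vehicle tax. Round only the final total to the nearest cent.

£430.83

1 January – 30 June 1998: 6 months at 3.85% → £11000 × 3.85% × 6/12 = £211.7500
1 July – 31 August 1998: 2 months at 3.45% → £11000 × 3.45% × 2/12 = £63.2500
1 September – 31 December 1998: 4 months at 4.25% → £11000 × 4.25% × 4/12 = £155.8333
Total = £430.8333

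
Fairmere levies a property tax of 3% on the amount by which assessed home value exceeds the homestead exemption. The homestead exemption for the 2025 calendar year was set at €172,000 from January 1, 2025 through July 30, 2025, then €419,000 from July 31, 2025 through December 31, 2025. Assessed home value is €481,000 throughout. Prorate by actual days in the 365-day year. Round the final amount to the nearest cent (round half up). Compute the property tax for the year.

January 1 – July 30, 2025: 211 days, exemption €172,000 → (€481,000 − €172,000) × 3% × 211/365 = €5,358.8219
July 31 – December 31, 2025: 154 days, exemption €419,000 → (€481,000 − €419,000) × 3% × 154/365 = €784.7671
Total = €6,143.5890

€6,143.59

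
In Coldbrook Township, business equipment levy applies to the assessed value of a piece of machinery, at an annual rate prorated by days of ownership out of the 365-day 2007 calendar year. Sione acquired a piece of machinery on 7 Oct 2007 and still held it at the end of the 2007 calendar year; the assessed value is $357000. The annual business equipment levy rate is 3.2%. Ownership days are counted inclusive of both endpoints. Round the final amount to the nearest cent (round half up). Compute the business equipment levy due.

$2691.68

Days held (7 Oct – 31 Dec 2007): 86 out of 365
Tax = $357000 × 3.2% × 86/365 = $2691.6822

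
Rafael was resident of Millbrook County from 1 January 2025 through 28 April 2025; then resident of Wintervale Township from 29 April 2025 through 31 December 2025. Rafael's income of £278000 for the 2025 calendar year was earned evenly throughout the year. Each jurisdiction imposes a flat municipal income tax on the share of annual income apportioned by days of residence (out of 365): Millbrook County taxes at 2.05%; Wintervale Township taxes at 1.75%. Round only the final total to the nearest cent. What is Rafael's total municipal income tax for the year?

Millbrook County, 1 January – 28 April 2025: 118 days → £278000 × 2.05% × 118/365 = £1842.4164
Wintervale Township, 29 April – 31 December 2025: 247 days → £278000 × 1.75% × 247/365 = £3292.2055
Total = £5134.6219

£5134.62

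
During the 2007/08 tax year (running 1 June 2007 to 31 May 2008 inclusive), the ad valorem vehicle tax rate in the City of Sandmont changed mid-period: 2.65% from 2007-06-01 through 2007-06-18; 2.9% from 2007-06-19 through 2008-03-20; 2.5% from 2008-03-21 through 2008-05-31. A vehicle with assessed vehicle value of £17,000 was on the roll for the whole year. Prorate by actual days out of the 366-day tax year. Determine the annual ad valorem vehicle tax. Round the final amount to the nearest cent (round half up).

2007-06-01 to 2007-06-18: 18 days at 2.65% → £17,000 × 2.65% × 18/366 = £22.1557
2007-06-19 to 2008-03-20: 276 days at 2.9% → £17,000 × 2.9% × 276/366 = £371.7705
2008-03-21 to 2008-05-31: 72 days at 2.5% → £17,000 × 2.5% × 72/366 = £83.6066
Total = £477.5328

£477.53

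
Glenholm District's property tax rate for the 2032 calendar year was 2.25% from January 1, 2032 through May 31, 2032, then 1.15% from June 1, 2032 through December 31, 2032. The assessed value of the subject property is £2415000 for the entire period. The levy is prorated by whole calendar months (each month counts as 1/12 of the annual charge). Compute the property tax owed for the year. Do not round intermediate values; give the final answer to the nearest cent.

January 1 – May 31, 2032: 5 months at 2.25% → £2415000 × 2.25% × 5/12 = £22640.6250
June 1 – December 31, 2032: 7 months at 1.15% → £2415000 × 1.15% × 7/12 = £16200.6250
Total = £38841.2500

£38841.25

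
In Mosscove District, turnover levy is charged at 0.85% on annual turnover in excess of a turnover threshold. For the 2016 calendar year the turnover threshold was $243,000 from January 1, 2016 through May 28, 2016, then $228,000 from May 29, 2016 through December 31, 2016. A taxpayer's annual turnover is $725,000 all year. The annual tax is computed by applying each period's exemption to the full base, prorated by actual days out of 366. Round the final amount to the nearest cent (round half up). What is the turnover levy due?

January 1 – May 28, 2016: 149 days, exemption $243,000 → ($725,000 − $243,000) × 0.85% × 149/366 = $1,667.9044
May 29 – December 31, 2016: 217 days, exemption $228,000 → ($725,000 − $228,000) × 0.85% × 217/366 = $2,504.6899
Total = $4,172.5943

$4,172.59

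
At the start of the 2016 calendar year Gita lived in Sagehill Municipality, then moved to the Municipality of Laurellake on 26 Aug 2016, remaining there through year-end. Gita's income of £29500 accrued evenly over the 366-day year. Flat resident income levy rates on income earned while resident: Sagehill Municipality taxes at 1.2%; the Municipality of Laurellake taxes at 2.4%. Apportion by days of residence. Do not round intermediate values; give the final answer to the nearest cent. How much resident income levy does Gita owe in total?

Sagehill Municipality, 1 Jan – 25 Aug 2016: 238 days → £29500 × 1.2% × 238/366 = £230.1967
The Municipality of Laurellake, 26 Aug – 31 Dec 2016: 128 days → £29500 × 2.4% × 128/366 = £247.6066
Total = £477.8033

£477.80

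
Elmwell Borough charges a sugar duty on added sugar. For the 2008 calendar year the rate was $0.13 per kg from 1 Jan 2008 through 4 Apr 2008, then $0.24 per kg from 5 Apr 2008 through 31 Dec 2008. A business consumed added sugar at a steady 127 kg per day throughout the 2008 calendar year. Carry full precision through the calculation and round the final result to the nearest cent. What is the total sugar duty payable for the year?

$9828.53

1 Jan – 4 Apr 2008: 95 days × 127 kg/day = 12,065 kg at $0.13/kg → $1568.45
5 Apr – 31 Dec 2008: 271 days × 127 kg/day = 34,417 kg at $0.24/kg → $8260.08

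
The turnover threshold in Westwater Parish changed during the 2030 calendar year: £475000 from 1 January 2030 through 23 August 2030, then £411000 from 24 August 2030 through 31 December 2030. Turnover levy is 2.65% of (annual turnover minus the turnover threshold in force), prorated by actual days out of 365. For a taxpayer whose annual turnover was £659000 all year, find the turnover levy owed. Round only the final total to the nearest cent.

1 January – 23 August 2030: 235 days, exemption £475000 → (£659000 − £475000) × 2.65% × 235/365 = £3139.3425
24 August – 31 December 2030: 130 days, exemption £411000 → (£659000 − £411000) × 2.65% × 130/365 = £2340.7123
Total = £5480.0548

£5480.05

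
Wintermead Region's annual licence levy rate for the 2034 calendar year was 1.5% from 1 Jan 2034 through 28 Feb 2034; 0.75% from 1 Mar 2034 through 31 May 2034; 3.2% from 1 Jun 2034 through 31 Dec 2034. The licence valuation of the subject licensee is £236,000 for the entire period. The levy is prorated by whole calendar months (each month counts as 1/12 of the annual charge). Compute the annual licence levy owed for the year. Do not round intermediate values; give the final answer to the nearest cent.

£5,437.83

1 Jan – 28 Feb 2034: 2 months at 1.5% → £236,000 × 1.5% × 2/12 = £590.0000
1 Mar – 31 May 2034: 3 months at 0.75% → £236,000 × 0.75% × 3/12 = £442.5000
1 Jun – 31 Dec 2034: 7 months at 3.2% → £236,000 × 3.2% × 7/12 = £4,405.3333
Total = £5,437.8333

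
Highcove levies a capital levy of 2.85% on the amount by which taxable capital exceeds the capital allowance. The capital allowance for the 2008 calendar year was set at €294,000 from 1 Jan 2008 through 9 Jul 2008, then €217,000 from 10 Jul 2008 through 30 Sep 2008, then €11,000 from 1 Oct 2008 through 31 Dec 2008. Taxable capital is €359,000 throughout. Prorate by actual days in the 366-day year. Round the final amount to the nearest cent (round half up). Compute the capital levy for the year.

€4,377.55

1 Jan – 9 Jul 2008: 191 days, exemption €294,000 → (€359,000 − €294,000) × 2.85% × 191/366 = €966.7418
10 Jul – 30 Sep 2008: 83 days, exemption €217,000 → (€359,000 − €217,000) × 2.85% × 83/366 = €917.7623
1 Oct – 31 Dec 2008: 92 days, exemption €11,000 → (€359,000 − €11,000) × 2.85% × 92/366 = €2,493.0492
Total = €4,377.5533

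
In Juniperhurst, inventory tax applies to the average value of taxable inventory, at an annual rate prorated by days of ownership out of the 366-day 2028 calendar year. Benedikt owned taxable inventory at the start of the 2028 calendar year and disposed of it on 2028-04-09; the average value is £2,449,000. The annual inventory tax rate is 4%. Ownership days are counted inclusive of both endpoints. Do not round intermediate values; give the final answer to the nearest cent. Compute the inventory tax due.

Days held (2028-01-01 to 2028-04-09): 100 out of 366
Tax = £2,449,000 × 4% × 100/366 = £26,765.0273

£26,765.03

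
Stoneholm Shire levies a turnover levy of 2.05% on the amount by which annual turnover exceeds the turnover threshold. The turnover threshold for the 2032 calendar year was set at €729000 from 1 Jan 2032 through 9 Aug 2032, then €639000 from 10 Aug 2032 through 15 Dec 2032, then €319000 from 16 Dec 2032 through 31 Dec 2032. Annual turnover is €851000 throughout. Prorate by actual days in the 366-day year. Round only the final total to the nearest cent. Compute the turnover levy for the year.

1 Jan – 9 Aug 2032: 222 days, exemption €729000 → (€851000 − €729000) × 2.05% × 222/366 = €1517.0000
10 Aug – 15 Dec 2032: 128 days, exemption €639000 → (€851000 − €639000) × 2.05% × 128/366 = €1519.9126
16 Dec – 31 Dec 2032: 16 days, exemption €319000 → (€851000 − €319000) × 2.05% × 16/366 = €476.7650
Total = €3513.6776

€3513.68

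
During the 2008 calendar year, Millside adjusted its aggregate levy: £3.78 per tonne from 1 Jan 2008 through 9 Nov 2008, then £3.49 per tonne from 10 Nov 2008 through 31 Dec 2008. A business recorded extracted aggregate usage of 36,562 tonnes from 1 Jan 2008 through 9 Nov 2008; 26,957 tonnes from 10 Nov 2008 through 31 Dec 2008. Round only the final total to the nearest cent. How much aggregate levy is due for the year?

1 Jan – 9 Nov 2008: 36,562 tonnes at £3.78/tonne → £138,204.36
10 Nov – 31 Dec 2008: 26,957 tonnes at £3.49/tonne → £94,079.93

£232,284.29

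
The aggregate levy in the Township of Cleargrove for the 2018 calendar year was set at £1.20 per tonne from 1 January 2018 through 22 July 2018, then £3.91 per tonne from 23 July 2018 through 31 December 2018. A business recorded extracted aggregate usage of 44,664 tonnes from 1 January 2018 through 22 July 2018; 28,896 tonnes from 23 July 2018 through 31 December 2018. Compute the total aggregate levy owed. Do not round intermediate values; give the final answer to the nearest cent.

1 January – 22 July 2018: 44,664 tonnes at £1.20/tonne → £53,596.80
23 July – 31 December 2018: 28,896 tonnes at £3.91/tonne → £112,983.36

£166,580.16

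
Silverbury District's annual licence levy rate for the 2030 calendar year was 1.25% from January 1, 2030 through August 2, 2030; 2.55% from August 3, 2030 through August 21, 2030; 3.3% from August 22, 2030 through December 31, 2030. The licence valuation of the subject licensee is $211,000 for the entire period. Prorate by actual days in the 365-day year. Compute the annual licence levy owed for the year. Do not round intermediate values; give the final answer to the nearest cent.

$4,344.58

January 1 – August 2, 2030: 214 days at 1.25% → $211,000 × 1.25% × 214/365 = $1,546.3699
August 3 – August 21, 2030: 19 days at 2.55% → $211,000 × 2.55% × 19/365 = $280.0808
August 22 – December 31, 2030: 132 days at 3.3% → $211,000 × 3.3% × 132/365 = $2,518.1260
Total = $4,344.5767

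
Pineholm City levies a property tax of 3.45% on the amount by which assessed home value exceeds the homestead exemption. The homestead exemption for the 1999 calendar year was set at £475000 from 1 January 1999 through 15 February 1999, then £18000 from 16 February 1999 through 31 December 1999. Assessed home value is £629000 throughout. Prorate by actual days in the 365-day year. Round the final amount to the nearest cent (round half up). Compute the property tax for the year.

1 January – 15 February 1999: 46 days, exemption £475000 → (£629000 − £475000) × 3.45% × 46/365 = £669.5836
16 February – 31 December 1999: 319 days, exemption £18000 → (£629000 − £18000) × 3.45% × 319/365 = £18422.9055
Total = £19092.4890

£19092.49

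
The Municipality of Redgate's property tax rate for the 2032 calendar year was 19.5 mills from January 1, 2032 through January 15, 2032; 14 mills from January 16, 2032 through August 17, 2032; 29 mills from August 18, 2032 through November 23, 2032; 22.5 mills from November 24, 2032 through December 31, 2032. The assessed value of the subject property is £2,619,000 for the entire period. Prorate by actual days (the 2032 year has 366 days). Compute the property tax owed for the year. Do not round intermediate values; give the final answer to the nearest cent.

£50,086.59

January 1 – January 15, 2032: 15 days at 19.5 mills → £2,619,000 × 1.95% × 15/366 = £2,093.0533
January 16 – August 17, 2032: 215 days at 14 mills → £2,619,000 × 1.4% × 215/366 = £21,538.7705
August 18 – November 23, 2032: 98 days at 29 mills → £2,619,000 × 2.9% × 98/366 = £20,336.6066
November 24 – December 31, 2032: 38 days at 22.5 mills → £2,619,000 × 2.25% × 38/366 = £6,118.1557
Total = £50,086.5861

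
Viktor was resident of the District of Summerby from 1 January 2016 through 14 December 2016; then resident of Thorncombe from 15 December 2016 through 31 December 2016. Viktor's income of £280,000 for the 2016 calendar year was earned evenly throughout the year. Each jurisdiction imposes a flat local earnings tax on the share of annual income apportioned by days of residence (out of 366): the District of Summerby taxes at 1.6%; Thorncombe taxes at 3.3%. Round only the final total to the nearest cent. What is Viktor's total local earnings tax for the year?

£4,701.09

The District of Summerby, 1 January – 14 December 2016: 349 days → £280,000 × 1.6% × 349/366 = £4,271.9126
Thorncombe, 15 December – 31 December 2016: 17 days → £280,000 × 3.3% × 17/366 = £429.1803
Total = £4,701.0929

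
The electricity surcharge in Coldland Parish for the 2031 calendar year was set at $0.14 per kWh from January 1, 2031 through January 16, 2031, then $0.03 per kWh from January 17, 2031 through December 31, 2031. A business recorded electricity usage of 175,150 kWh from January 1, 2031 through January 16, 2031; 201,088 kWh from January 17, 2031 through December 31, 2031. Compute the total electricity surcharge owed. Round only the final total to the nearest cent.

$30553.64

January 1 – January 16, 2031: 175,150 kWh at $0.14/kWh → $24521.00
January 17 – December 31, 2031: 201,088 kWh at $0.03/kWh → $6032.64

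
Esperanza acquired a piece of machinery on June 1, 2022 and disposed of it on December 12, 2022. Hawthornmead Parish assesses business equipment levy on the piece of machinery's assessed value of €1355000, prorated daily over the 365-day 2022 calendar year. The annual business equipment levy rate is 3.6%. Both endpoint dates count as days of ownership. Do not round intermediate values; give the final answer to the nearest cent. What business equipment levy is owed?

€26060.55

Days held (June 1 – December 12, 2022): 195 out of 365
Tax = €1355000 × 3.6% × 195/365 = €26060.5479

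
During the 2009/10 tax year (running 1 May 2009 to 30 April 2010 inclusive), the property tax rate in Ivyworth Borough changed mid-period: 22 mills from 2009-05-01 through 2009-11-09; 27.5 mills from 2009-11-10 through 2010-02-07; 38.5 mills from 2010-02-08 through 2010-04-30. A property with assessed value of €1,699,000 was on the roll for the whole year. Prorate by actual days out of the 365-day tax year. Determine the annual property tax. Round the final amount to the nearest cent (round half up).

€45,980.06

2009-05-01 to 2009-11-09: 193 days at 22 mills → €1,699,000 × 2.2% × 193/365 = €19,764.2575
2009-11-10 to 2010-02-07: 90 days at 27.5 mills → €1,699,000 × 2.75% × 90/365 = €11,520.6164
2010-02-08 to 2010-04-30: 82 days at 38.5 mills → €1,699,000 × 3.85% × 82/365 = €14,695.1863
Total = €45,980.0603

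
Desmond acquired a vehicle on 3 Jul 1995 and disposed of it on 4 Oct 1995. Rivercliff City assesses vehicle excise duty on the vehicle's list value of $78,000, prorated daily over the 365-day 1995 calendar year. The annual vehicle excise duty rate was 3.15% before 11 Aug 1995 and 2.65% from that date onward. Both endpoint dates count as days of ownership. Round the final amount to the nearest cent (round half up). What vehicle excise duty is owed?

$573.99

3 Jul – 10 Aug 1995: 39 days at 3.15% → $78,000 × 3.15% × 39/365 = $262.5288
11 Aug – 4 Oct 1995: 55 days at 2.65% → $78,000 × 2.65% × 55/365 = $311.4658
Total = $573.9945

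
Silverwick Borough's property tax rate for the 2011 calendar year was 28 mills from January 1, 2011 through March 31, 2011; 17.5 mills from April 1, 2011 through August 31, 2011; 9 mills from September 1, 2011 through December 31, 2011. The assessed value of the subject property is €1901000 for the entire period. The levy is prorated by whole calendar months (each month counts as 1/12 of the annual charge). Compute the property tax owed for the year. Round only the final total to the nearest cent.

€32871.46

January 1 – March 31, 2011: 3 months at 28 mills → €1901000 × 2.8% × 3/12 = €13307.0000
April 1 – August 31, 2011: 5 months at 17.5 mills → €1901000 × 1.75% × 5/12 = €13861.4583
September 1 – December 31, 2011: 4 months at 9 mills → €1901000 × 0.9% × 4/12 = €5703.0000
Total = €32871.4583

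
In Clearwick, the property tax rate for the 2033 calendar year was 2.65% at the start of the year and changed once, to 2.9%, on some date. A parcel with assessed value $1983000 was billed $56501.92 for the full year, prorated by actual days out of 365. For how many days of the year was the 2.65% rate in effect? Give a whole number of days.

74 days

Let d = days at the first rate; then 365 − d days at the second rate.
$1983000 × [2.65%·d + 2.9%·(365−d)] / 365 = $56501.92
Solving gives d = 74, so the new rate took effect on March 16, 2033.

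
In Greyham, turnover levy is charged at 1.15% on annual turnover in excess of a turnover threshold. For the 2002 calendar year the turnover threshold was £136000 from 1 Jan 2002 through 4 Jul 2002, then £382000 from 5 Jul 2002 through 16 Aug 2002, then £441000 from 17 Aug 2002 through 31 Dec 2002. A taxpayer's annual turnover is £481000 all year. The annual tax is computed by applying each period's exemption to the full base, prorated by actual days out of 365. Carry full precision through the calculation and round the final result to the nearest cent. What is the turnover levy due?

1 Jan – 4 Jul 2002: 185 days, exemption £136000 → (£481000 − £136000) × 1.15% × 185/365 = £2010.9247
5 Jul – 16 Aug 2002: 43 days, exemption £382000 → (£481000 − £382000) × 1.15% × 43/365 = £134.1247
17 Aug – 31 Dec 2002: 137 days, exemption £441000 → (£481000 − £441000) × 1.15% × 137/365 = £172.6575
Total = £2317.7068

£2317.71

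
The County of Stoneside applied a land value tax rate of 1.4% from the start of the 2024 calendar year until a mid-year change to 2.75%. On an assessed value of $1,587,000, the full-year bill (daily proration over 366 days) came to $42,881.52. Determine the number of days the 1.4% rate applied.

13 days

Let d = days at the first rate; then 366 − d days at the second rate.
$1,587,000 × [1.4%·d + 2.75%·(366−d)] / 366 = $42,881.52
Solving gives d = 13, so the new rate took effect on 14 January 2024.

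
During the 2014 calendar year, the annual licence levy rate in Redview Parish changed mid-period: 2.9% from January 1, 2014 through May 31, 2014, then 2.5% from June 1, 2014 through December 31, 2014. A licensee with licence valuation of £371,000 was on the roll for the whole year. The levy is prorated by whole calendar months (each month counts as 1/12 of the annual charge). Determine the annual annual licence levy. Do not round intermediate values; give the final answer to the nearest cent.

£9,893.33

January 1 – May 31, 2014: 5 months at 2.9% → £371,000 × 2.9% × 5/12 = £4,482.9167
June 1 – December 31, 2014: 7 months at 2.5% → £371,000 × 2.5% × 7/12 = £5,410.4167
Total = £9,893.3333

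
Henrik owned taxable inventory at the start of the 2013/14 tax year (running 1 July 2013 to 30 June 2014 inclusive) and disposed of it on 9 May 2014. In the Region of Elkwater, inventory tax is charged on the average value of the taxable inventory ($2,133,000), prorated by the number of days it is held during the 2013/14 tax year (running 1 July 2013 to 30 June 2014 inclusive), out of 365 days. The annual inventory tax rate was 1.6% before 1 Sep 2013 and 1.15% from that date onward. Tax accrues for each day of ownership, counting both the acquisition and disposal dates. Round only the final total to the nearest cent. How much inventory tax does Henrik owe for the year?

$22,665.32

1 Jul – 31 Aug 2013: 62 days at 1.6% → $2,133,000 × 1.6% × 62/365 = $5,797.0849
1 Sep 2013 – 9 May 2014: 251 days at 1.15% → $2,133,000 × 1.15% × 251/365 = $16,868.2315
Total = $22,665.3164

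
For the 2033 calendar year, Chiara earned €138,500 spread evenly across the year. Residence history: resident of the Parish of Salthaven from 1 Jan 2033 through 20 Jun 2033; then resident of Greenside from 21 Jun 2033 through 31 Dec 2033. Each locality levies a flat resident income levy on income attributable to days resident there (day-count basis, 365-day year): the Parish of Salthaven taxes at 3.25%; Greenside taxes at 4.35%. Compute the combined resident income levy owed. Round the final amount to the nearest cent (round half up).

The Parish of Salthaven, 1 Jan – 20 Jun 2033: 171 days → €138,500 × 3.25% × 171/365 = €2,108.8048
Greenside, 21 Jun – 31 Dec 2033: 194 days → €138,500 × 4.35% × 194/365 = €3,202.1959
Total = €5,311.0007

€5,311.00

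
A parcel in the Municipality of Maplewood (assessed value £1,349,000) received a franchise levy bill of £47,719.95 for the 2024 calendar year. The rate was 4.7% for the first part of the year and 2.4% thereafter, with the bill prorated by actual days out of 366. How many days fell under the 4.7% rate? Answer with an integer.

181 days

Let d = days at the first rate; then 366 − d days at the second rate.
£1,349,000 × [4.7%·d + 2.4%·(366−d)] / 366 = £47,719.95
Solving gives d = 181, so the new rate took effect on June 30, 2024.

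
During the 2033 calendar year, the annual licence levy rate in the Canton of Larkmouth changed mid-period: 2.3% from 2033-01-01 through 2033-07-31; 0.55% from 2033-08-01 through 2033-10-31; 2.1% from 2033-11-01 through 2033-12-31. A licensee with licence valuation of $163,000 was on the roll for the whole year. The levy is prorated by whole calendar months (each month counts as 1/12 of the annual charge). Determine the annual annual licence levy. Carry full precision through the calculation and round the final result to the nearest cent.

2033-01-01 to 2033-07-31: 7 months at 2.3% → $163,000 × 2.3% × 7/12 = $2,186.9167
2033-08-01 to 2033-10-31: 3 months at 0.55% → $163,000 × 0.55% × 3/12 = $224.1250
2033-11-01 to 2033-12-31: 2 months at 2.1% → $163,000 × 2.1% × 2/12 = $570.5000
Total = $2,981.5417

$2,981.54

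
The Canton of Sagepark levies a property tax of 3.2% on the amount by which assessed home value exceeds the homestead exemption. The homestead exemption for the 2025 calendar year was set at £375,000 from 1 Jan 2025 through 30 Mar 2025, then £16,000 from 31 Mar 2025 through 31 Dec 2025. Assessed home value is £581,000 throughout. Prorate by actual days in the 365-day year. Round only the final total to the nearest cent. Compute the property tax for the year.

£15,278.82

1 Jan – 30 Mar 2025: 89 days, exemption £375,000 → (£581,000 − £375,000) × 3.2% × 89/365 = £1,607.3644
31 Mar – 31 Dec 2025: 276 days, exemption £16,000 → (£581,000 − £16,000) × 3.2% × 276/365 = £13,671.4521
Total = £15,278.8164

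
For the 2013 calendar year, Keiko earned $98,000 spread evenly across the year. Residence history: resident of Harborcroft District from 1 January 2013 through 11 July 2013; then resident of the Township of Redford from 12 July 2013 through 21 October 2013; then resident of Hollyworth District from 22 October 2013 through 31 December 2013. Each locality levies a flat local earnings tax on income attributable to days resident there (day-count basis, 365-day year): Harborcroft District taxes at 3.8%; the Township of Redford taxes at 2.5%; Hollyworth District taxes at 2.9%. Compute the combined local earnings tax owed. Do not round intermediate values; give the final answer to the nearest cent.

$3,196.41

Harborcroft District, 1 January – 11 July 2013: 192 days → $98,000 × 3.8% × 192/365 = $1,958.9260
The Township of Redford, 12 July – 21 October 2013: 102 days → $98,000 × 2.5% × 102/365 = $684.6575
Hollyworth District, 22 October – 31 December 2013: 71 days → $98,000 × 2.9% × 71/365 = $552.8274
Total = $3,196.4110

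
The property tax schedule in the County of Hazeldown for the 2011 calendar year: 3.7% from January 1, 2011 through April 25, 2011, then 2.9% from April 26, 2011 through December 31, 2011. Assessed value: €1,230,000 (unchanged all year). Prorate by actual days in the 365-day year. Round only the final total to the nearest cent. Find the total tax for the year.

January 1 – April 25, 2011: 115 days at 3.7% → €1,230,000 × 3.7% × 115/365 = €14,338.7671
April 26 – December 31, 2011: 250 days at 2.9% → €1,230,000 × 2.9% × 250/365 = €24,431.5068
Total = €38,770.2740

€38,770.27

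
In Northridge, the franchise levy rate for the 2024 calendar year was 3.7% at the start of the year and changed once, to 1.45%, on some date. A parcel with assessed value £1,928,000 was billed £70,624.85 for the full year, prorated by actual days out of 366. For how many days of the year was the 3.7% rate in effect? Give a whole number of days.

360 days

Let d = days at the first rate; then 366 − d days at the second rate.
£1,928,000 × [3.7%·d + 1.45%·(366−d)] / 366 = £70,624.85
Solving gives d = 360, so the new rate took effect on 26 December 2024.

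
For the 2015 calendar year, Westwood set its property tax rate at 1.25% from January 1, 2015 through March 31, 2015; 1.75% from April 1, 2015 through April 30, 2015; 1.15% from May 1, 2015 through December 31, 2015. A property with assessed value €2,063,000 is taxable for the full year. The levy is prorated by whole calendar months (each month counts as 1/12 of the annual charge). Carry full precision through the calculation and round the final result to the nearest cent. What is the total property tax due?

€25,271.75

January 1 – March 31, 2015: 3 months at 1.25% → €2,063,000 × 1.25% × 3/12 = €6,446.8750
April 1 – April 30, 2015: 1 month at 1.75% → €2,063,000 × 1.75% × 1/12 = €3,008.5417
May 1 – December 31, 2015: 8 months at 1.15% → €2,063,000 × 1.15% × 8/12 = €15,816.3333
Total = €25,271.7500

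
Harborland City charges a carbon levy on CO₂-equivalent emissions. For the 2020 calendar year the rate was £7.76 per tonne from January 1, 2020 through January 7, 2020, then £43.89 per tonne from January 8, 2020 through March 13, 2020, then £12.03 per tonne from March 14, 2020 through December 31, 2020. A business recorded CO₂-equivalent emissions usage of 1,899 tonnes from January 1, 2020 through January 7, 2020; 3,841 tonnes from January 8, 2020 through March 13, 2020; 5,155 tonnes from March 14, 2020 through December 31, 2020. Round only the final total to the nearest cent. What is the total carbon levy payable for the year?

January 1 – January 7, 2020: 1,899 tonnes at £7.76/tonne → £14,736.24
January 8 – March 13, 2020: 3,841 tonnes at £43.89/tonne → £168,581.49
March 14 – December 31, 2020: 5,155 tonnes at £12.03/tonne → £62,014.65

£245,332.38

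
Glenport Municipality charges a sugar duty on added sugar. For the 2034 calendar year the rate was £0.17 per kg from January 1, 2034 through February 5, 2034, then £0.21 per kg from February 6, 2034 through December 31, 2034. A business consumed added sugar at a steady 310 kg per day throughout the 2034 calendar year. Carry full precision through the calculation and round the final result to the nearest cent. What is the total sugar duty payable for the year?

£23,315.10

January 1 – February 5, 2034: 36 days × 310 kg/day = 11,160 kg at £0.17/kg → £1,897.20
February 6 – December 31, 2034: 329 days × 310 kg/day = 101,990 kg at £0.21/kg → £21,417.90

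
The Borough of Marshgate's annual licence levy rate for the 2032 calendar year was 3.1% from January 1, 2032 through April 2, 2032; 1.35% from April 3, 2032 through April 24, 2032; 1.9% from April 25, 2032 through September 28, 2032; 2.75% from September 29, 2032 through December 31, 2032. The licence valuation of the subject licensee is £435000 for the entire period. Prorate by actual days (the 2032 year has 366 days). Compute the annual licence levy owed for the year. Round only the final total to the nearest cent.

£10397.21

January 1 – April 2, 2032: 93 days at 3.1% → £435000 × 3.1% × 93/366 = £3426.5164
April 3 – April 24, 2032: 22 days at 1.35% → £435000 × 1.35% × 22/366 = £352.9918
April 25 – September 28, 2032: 157 days at 1.9% → £435000 × 1.9% × 157/366 = £3545.3689
September 29 – December 31, 2032: 94 days at 2.75% → £435000 × 2.75% × 94/366 = £3072.3361
Total = £10397.2131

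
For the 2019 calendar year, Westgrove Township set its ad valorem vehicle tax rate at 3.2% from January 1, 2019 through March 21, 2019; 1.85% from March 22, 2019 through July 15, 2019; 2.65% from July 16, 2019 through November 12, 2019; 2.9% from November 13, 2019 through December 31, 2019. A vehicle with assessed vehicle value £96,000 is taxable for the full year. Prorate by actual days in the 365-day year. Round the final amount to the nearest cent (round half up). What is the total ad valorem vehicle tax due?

January 1 – March 21, 2019: 80 days at 3.2% → £96,000 × 3.2% × 80/365 = £673.3151
March 22 – July 15, 2019: 116 days at 1.85% → £96,000 × 1.85% × 116/365 = £564.4274
July 16 – November 12, 2019: 120 days at 2.65% → £96,000 × 2.65% × 120/365 = £836.3836
November 13 – December 31, 2019: 49 days at 2.9% → £96,000 × 2.9% × 49/365 = £373.7425
Total = £2,447.8685

£2,447.87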